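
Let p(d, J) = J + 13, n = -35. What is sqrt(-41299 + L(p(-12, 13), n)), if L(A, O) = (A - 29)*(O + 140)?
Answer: I*sqrt(41614) ≈ 204.0*I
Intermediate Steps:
p(d, J) = 13 + J
L(A, O) = (-29 + A)*(140 + O)
sqrt(-41299 + L(p(-12, 13), n)) = sqrt(-41299 + (-4060 - 29*(-35) + 140*(13 + 13) + (13 + 13)*(-35))) = sqrt(-41299 + (-4060 + 1015 + 140*26 + 26*(-35))) = sqrt(-41299 + (-4060 + 1015 + 3640 - 910)) = sqrt(-41299 - 315) = sqrt(-41614) = I*sqrt(41614)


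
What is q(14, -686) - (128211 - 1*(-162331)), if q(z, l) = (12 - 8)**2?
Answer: -290526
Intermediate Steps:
q(z, l) = 16 (q(z, l) = 4**2 = 16)
q(14, -686) - (128211 - 1*(-162331)) = 16 - (128211 - 1*(-162331)) = 16 - (128211 + 162331) = 16 - 1*290542 = 16 - 290542 = -290526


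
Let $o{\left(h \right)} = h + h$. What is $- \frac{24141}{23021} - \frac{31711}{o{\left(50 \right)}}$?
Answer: $- \frac{732433031}{2302100} \approx -318.16$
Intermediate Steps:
$o{\left(h \right)} = 2 h$
$- \frac{24141}{23021} - \frac{31711}{o{\left(50 \right)}} = - \frac{24141}{23021} - \frac{31711}{2 \cdot 50} = \left(-24141\right) \frac{1}{23021} - \frac{31711}{100} = - \frac{24141}{23021} - \frac{31711}{100} = - \frac{732433031}{2302100}$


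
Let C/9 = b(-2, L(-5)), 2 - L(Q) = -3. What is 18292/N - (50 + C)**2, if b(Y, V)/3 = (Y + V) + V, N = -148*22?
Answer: -57599957/814 ≈ -70762.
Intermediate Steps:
N = -3256
L(Q) = 5 (L(Q) = 2 - 1*(-3) = 2 + 3 = 5)
b(Y, V) = 3*Y + 6*V (b(Y, V) = 3*((Y + V) + V) = 3*((V + Y) + V) = 3*(Y + 2*V) = 3*Y + 6*V)
C = 216 (C = 9*(3*(-2) + 6*5) = 9*(-6 + 30) = 9*24 = 216)
18292/N - (50 + C)**2 = 18292/(-3256) - (50 + 216)**2 = 18292*(-1/3256) - 1*266**2 = -4573/814 - 1*70756 = -4573/814 - 70756 = -57599957/814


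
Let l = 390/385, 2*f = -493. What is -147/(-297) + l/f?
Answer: 15245/31059 ≈ 0.49084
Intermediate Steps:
f = -493/2 (f = (1/2)*(-493) = -493/2 ≈ -246.50)
l = 78/77 (l = 390*(1/385) = 78/77 ≈ 1.0130)
-147/(-297) + l/f = -147/(-297) + 78/(77*(-493/2)) = -147*(-1/297) + (78/77)*(-2/493) = 49/99 - 156/37961 = 15245/31059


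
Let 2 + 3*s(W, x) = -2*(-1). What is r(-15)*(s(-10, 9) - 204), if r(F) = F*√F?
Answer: 3060*I*√15 ≈ 11851.0*I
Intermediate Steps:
s(W, x) = 0 (s(W, x) = -⅔ + (-2*(-1))/3 = -⅔ + (⅓)*2 = -⅔ + ⅔ = 0)
r(F) = F^(3/2)
r(-15)*(s(-10, 9) - 204) = (-15)^(3/2)*(0 - 204) = -15*I*√15*(-204) = 3060*I*√15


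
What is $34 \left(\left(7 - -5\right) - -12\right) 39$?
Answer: $31824$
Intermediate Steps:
$34 \left(\left(7 - -5\right) - -12\right) 39 = 34 \left(\left(7 + 5\right) + 12\right) 39 = 34 \left(12 + 12\right) 39 = 34 \cdot 24 \cdot 39 = 816 \cdot 39 = 31824$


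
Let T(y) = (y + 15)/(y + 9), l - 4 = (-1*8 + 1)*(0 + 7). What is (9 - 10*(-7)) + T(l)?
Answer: 479/6 ≈ 79.833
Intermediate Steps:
l = -45 (l = 4 + (-1*8 + 1)*(0 + 7) = 4 + (-8 + 1)*7 = 4 - 7*7 = 4 - 49 = -45)
T(y) = (15 + y)/(9 + y)
(9 - 10*(-7)) + T(l) = (9 - 10*(-7)) + (15 - 45)/(9 - 45) = (9 + 70) - 30/(-36) = 79 - 1/36*(-30) = 79 + ⅚ = 479/6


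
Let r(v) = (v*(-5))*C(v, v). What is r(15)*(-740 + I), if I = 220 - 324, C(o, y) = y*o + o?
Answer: 15192000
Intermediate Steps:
C(o, y) = o + o*y (C(o, y) = o*y + o = o + o*y)
I = -104
r(v) = -5*v²*(1 + v) (r(v) = (v*(-5))*(v*(1 + v)) = (-5*v)*(v*(1 + v)) = -5*v²*(1 + v))
r(15)*(-740 + I) = (5*15²*(-1 - 1*15))*(-740 - 104) = (5*225*(-1 - 15))*(-844) = (5*225*(-16))*(-844) = -18000*(-844) = 15192000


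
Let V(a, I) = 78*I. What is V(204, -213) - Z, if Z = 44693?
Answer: -61307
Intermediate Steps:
V(204, -213) - Z = 78*(-213) - 1*44693 = -16614 - 44693 = -61307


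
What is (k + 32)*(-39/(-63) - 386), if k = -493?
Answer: 3730873/21 ≈ 1.7766e+5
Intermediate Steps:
(k + 32)*(-39/(-63) - 386) = (-493 + 32)*(-39/(-63) - 386) = -461*(-39*(-1/63) - 386) = -461*(13/21 - 386) = -461*(-8093/21) = 3730873/21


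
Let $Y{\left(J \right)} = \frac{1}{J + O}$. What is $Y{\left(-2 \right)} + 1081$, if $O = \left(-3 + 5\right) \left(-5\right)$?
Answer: $\frac{12971}{12} \approx 1080.9$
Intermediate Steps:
$O = -10$ ($O = 2 \left(-5\right) = -10$)
$Y{\left(J \right)} = \frac{1}{-10 + J}$ ($Y{\left(J \right)} = \frac{1}{J - 10} = \frac{1}{-10 + J}$)
$Y{\left(-2 \right)} + 1081 = \frac{1}{-10 - 2} + 1081 = \frac{1}{-12} + 1081 = - \frac{1}{12} + 1081 = \frac{12971}{12}$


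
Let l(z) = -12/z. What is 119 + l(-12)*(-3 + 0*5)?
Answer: 116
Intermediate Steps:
119 + l(-12)*(-3 + 0*5) = 119 + (-12/(-12))*(-3 + 0*5) = 119 + (-12*(-1/12))*(-3 + 0) = 119 + 1*(-3) = 119 - 3 = 116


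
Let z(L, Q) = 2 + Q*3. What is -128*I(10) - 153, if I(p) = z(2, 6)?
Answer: -2713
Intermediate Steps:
z(L, Q) = 2 + 3*Q
I(p) = 20 (I(p) = 2 + 3*6 = 2 + 18 = 20)
-128*I(10) - 153 = -128*20 - 153 = -2560 - 153 = -2713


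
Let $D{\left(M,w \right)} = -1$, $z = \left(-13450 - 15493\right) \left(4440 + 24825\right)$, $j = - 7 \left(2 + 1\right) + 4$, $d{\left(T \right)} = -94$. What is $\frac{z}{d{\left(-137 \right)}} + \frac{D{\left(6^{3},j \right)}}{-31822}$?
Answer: $\frac{6738442908196}{747817} \approx 9.0108 \cdot 10^{6}$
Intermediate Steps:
$j = -17$ ($j = \left(-7\right) 3 + 4 = -21 + 4 = -17$)
$z = -847016895$ ($z = \left(-28943\right) 29265 = -847016895$)
$\frac{z}{d{\left(-137 \right)}} + \frac{D{\left(6^{3},j \right)}}{-31822} = - \frac{847016895}{-94} - \frac{1}{-31822} = \left(-847016895\right) \left(- \frac{1}{94}\right) - - \frac{1}{31822} = \frac{847016895}{94} + \frac{1}{31822} = \frac{6738442908196}{747817}$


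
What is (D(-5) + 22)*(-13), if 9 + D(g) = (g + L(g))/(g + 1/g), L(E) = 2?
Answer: -353/2 ≈ -176.50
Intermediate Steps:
D(g) = -9 + (2 + g)/(g + 1/g) (D(g) = -9 + (g + 2)/(g + 1/g) = -9 + (2 + g)/(g + 1/g))
(D(-5) + 22)*(-13) = ((-9 - 8*(-5)² + 2*(-5))/(1 + (-5)²) + 22)*(-13) = ((-9 - 8*25 - 10)/(1 + 25) + 22)*(-13) = ((-9 - 200 - 10)/26 + 22)*(-13) = ((1/26)*(-219) + 22)*(-13) = (-219/26 + 22)*(-13) = (353/26)*(-13) = -353/2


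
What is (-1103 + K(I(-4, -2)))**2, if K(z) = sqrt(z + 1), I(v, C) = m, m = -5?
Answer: 1216605 - 4412*I ≈ 1.2166e+6 - 4412.0*I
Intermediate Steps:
I(v, C) = -5
K(z) = sqrt(1 + z)
(-1103 + K(I(-4, -2)))**2 = (-1103 + sqrt(1 - 5))**2 = (-1103 + sqrt(-4))**2 = (-1103 + 2*I)**2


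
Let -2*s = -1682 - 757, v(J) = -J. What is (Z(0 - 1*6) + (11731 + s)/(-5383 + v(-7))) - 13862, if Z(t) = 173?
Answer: -147210029/10752 ≈ -13691.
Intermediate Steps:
s = 2439/2 (s = -(-1682 - 757)/2 = -½*(-2439) = 2439/2 ≈ 1219.5)
(Z(0 - 1*6) + (11731 + s)/(-5383 + v(-7))) - 13862 = (173 + (11731 + 2439/2)/(-5383 - 1*(-7))) - 13862 = (173 + 25901/(2*(-5383 + 7))) - 13862 = (173 + (25901/2)/(-5376)) - 13862 = (173 + (25901/2)*(-1/5376)) - 13862 = (173 - 25901/10752) - 13862 = 1834195/10752 - 13862 = -147210029/10752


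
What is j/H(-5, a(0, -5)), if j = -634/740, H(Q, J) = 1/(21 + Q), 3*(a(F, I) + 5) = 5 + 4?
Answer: -2536/185 ≈ -13.708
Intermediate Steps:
a(F, I) = -2 (a(F, I) = -5 + (5 + 4)/3 = -5 + (⅓)*9 = -5 + 3 = -2)
j = -317/370 (j = -634*1/740 = -317/370 ≈ -0.85676)
j/H(-5, a(0, -5)) = -317/(370*(1/(21 - 5))) = -317/(370*(1/16)) = -317/(370*1/16) = -317/370*16 = -2536/185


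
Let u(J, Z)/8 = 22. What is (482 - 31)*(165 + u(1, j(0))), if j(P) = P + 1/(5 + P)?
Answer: 153791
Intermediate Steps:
u(J, Z) = 176 (u(J, Z) = 8*22 = 176)
(482 - 31)*(165 + u(1, j(0))) = (482 - 31)*(165 + 176) = 451*341 = 153791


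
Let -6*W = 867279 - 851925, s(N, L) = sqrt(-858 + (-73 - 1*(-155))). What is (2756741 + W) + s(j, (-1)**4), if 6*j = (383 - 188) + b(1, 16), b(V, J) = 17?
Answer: 2754182 + 2*I*sqrt(194) ≈ 2.7542e+6 + 27.857*I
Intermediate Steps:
j = 106/3 (j = ((383 - 188) + 17)/6 = (195 + 17)/6 = (1/6)*212 = 106/3 ≈ 35.333)
s(N, L) = 2*I*sqrt(194) (s(N, L) = sqrt(-858 + (-73 + 155)) = sqrt(-858 + 82) = sqrt(-776) = 2*I*sqrt(194))
W = -2559 (W = -(867279 - 851925)/6 = -1/6*15354 = -2559)
(2756741 + W) + s(j, (-1)**4) = (2756741 - 2559) + 2*I*sqrt(194) = 2754182 + 2*I*sqrt(194)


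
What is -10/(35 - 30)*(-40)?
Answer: 80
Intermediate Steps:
-10/(35 - 30)*(-40) = -10/5*(-40) = -10*⅕*(-40) = -2*(-40) = 80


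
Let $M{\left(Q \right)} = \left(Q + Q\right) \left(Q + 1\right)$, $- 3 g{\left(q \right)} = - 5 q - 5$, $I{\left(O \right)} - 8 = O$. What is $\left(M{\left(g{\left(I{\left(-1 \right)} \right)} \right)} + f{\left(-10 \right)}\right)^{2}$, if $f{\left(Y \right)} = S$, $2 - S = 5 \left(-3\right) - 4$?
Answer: $\frac{13169641}{81} \approx 1.6259 \cdot 10^{5}$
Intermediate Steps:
$I{\left(O \right)} = 8 + O$
$S = 21$ ($S = 2 - \left(5 \left(-3\right) - 4\right) = 2 - \left(-15 - 4\right) = 2 - -19 = 2 + 19 = 21$)
$g{\left(q \right)} = \frac{5}{3} + \frac{5 q}{3}$ ($g{\left(q \right)} = - \frac{- 5 q - 5}{3} = - \frac{-5 - 5 q}{3} = \frac{5}{3} + \frac{5 q}{3}$)
$M{\left(Q \right)} = 2 Q \left(1 + Q\right)$
$f{\left(Y \right)} = 21$
$\left(M{\left(g{\left(I{\left(-1 \right)} \right)} \right)} + f{\left(-10 \right)}\right)^{2} = \left(2 \left(\frac{5}{3} + \frac{5 \left(8 - 1\right)}{3}\right) \left(1 + \left(\frac{5}{3} + \frac{5 \left(8 - 1\right)}{3}\right)\right) + 21\right)^{2} = \left(2 \left(\frac{5}{3} + \frac{5}{3} \cdot 7\right) \left(1 + \left(\frac{5}{3} + \frac{5}{3} \cdot 7\right)\right) + 21\right)^{2} = \left(2 \left(\frac{5}{3} + \frac{35}{3}\right) \left(1 + \left(\frac{5}{3} + \frac{35}{3}\right)\right) + 21\right)^{2} = \left(2 \cdot \frac{40}{3} \left(1 + \frac{40}{3}\right) + 21\right)^{2} = \left(2 \cdot \frac{40}{3} \cdot \frac{43}{3} + 21\right)^{2} = \left(\frac{3440}{9} + 21\right)^{2} = \left(\frac{3629}{9}\right)^{2} = \frac{13169641}{81}$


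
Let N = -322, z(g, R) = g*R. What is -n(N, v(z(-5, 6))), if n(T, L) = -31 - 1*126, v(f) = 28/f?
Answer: 157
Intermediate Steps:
z(g, R) = R*g
n(T, L) = -157 (n(T, L) = -31 - 126 = -157)
-n(N, v(z(-5, 6))) = -1*(-157) = 157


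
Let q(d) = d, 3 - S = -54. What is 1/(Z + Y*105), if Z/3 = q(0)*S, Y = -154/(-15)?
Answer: 1/1078 ≈ 0.00092764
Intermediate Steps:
S = 57 (S = 3 - 1*(-54) = 3 + 54 = 57)
Y = 154/15 (Y = -154*(-1/15) = 154/15 ≈ 10.267)
Z = 0 (Z = 3*(0*57) = 3*0 = 0)
1/(Z + Y*105) = 1/(0 + (154/15)*105) = 1/(0 + 1078) = 1/1078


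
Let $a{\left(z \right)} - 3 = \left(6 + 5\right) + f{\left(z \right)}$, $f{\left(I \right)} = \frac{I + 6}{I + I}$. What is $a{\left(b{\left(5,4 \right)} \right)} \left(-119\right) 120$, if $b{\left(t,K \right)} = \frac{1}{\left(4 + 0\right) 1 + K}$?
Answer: $-549780$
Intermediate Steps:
$b{\left(t,K \right)} = \frac{1}{4 + K}$ ($b{\left(t,K \right)} = \frac{1}{4 \cdot 1 + K} = \frac{1}{4 + K}$)
$f{\left(I \right)} = \frac{6 + I}{2 I}$
$a{\left(z \right)} = 14 + \frac{6 + z}{2 z}$ ($a{\left(z \right)} = 3 + \left(\left(6 + 5\right) + \frac{6 + z}{2 z}\right) = 3 + \left(11 + \frac{6 + z}{2 z}\right) = 14 + \frac{6 + z}{2 z}$)
$a{\left(b{\left(5,4 \right)} \right)} \left(-119\right) 120 = \left(\frac{29}{2} + \frac{3}{\frac{1}{4 + 4}}\right) \left(-119\right) 120 = \left(\frac{29}{2} + \frac{3}{\frac{1}{8}}\right) \left(-119\right) 120 = \left(\frac{29}{2} + 3 \frac{1}{\frac{1}{8}}\right) \left(-119\right) 120 = \left(\frac{29}{2} + 3 \cdot 8\right) \left(-119\right) 120 = \left(\frac{29}{2} + 24\right) \left(-119\right) 120 = \frac{77}{2} \left(-119\right) 120 = \left(- \frac{9163}{2}\right) 120 = -549780$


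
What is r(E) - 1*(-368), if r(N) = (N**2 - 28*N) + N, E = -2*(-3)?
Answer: 242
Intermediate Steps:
E = 6
r(N) = N**2 - 27*N
r(E) - 1*(-368) = 6*(-27 + 6) - 1*(-368) = 6*(-21) + 368 = -126 + 368 = 242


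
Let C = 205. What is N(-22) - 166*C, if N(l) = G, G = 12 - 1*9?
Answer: -34027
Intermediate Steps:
G = 3 (G = 12 - 9 = 3)
N(l) = 3
N(-22) - 166*C = 3 - 166*205 = 3 - 34030 = -34027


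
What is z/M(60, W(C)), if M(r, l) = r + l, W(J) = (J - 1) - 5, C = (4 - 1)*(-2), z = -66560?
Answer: -4160/3 ≈ -1386.7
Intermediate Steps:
C = -6 (C = 3*(-2) = -6)
W(J) = -6 + J (W(J) = (-1 + J) - 5 = -6 + J)
M(r, l) = l + r
z/M(60, W(C)) = -66560/((-6 - 6) + 60) = -66560/(-12 + 60) = -66560/48 = -66560*1/48 = -4160/3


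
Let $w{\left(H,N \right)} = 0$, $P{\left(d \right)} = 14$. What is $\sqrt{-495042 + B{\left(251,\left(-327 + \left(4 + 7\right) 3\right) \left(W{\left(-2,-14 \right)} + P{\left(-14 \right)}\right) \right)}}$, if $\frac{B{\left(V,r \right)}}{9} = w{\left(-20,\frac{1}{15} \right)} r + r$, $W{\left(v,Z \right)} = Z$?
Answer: $i \sqrt{495042} \approx 703.59 i$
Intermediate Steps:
$B{\left(V,r \right)} = 9 r$ ($B{\left(V,r \right)} = 9 \left(0 r + r\right) = 9 \left(0 + r\right) = 9 r$)
$\sqrt{-495042 + B{\left(251,\left(-327 + \left(4 + 7\right) 3\right) \left(W{\left(-2,-14 \right)} + P{\left(-14 \right)}\right) \right)}} = \sqrt{-495042 + 9 \left(-327 + \left(4 + 7\right) 3\right) \left(-14 + 14\right)} = \sqrt{-495042 + 9 \left(-327 + 11 \cdot 3\right) 0} = \sqrt{-495042 + 9 \left(-327 + 33\right) 0} = \sqrt{-495042 + 9 \left(\left(-294\right) 0\right)} = \sqrt{-495042 + 9 \cdot 0} = \sqrt{-495042 + 0} = \sqrt{-495042} = i \sqrt{495042}$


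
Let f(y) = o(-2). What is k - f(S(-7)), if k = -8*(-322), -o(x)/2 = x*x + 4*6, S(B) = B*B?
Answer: 2632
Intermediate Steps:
S(B) = B**2
o(x) = -48 - 2*x**2 (o(x) = -2*(x*x + 4*6) = -2*(x**2 + 24) = -2*(24 + x**2) = -48 - 2*x**2)
f(y) = -56 (f(y) = -48 - 2*(-2)**2 = -48 - 2*4 = -48 - 8 = -56)
k = 2576
k - f(S(-7)) = 2576 - 1*(-56) = 2576 + 56 = 2632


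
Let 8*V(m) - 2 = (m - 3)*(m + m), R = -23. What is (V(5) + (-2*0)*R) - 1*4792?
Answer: -19157/4 ≈ -4789.3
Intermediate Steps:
V(m) = ¼ + m*(-3 + m)/4 (V(m) = ¼ + ((m - 3)*(m + m))/8 = ¼ + ((-3 + m)*(2*m))/8 = ¼ + (2*m*(-3 + m))/8 = ¼ + m*(-3 + m)/4)
(V(5) + (-2*0)*R) - 1*4792 = ((¼ - ¾*5 + (¼)*5²) - 2*0*(-23)) - 1*4792 = ((¼ - 15/4 + (¼)*25) + 0*(-23)) - 4792 = ((¼ - 15/4 + 25/4) + 0) - 4792 = (11/4 + 0) - 4792 = 11/4 - 4792 = -19157/4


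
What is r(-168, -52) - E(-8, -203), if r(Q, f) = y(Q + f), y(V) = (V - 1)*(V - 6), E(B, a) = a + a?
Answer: 50352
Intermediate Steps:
E(B, a) = 2*a
y(V) = (-1 + V)*(-6 + V)
r(Q, f) = 6 + (Q + f)² - 7*Q - 7*f (r(Q, f) = 6 + (Q + f)² - 7*(Q + f) = 6 + (Q + f)² + (-7*Q - 7*f) = 6 + (Q + f)² - 7*Q - 7*f)
r(-168, -52) - E(-8, -203) = (6 + (-168 - 52)² - 7*(-168) - 7*(-52)) - 2*(-203) = (6 + (-220)² + 1176 + 364) - 1*(-406) = (6 + 48400 + 1176 + 364) + 406 = 49946 + 406 = 50352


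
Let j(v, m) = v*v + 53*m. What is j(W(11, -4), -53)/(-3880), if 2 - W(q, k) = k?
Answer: 2773/3880 ≈ 0.71469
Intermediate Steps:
W(q, k) = 2 - k
j(v, m) = v² + 53*m
j(W(11, -4), -53)/(-3880) = ((2 - 1*(-4))² + 53*(-53))/(-3880) = ((2 + 4)² - 2809)*(-1/3880) = (6² - 2809)*(-1/3880) = (36 - 2809)*(-1/3880) = -2773*(-1/3880) = 2773/3880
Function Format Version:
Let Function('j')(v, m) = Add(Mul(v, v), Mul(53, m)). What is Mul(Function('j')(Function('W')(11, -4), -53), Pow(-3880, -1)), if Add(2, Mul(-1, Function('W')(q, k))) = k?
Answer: Rational(2773, 3880) ≈ 0.71469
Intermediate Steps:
Function('W')(q, k) = Add(2, Mul(-1, k))
Function('j')(v, m) = Add(Pow(v, 2), Mul(53, m))
Mul(Function('j')(Function('W')(11, -4), -53), Pow(-3880, -1)) = Mul(Add(Pow(Add(2, Mul(-1, -4)), 2), Mul(53, -53)), Pow(-3880, -1)) = Mul(Add(Pow(Add(2, 4), 2), -2809), Rational(-1, 3880)) = Mul(Add(Pow(6, 2), -2809), Rational(-1, 3880)) = Mul(Add(36, -2809), Rational(-1, 3880)) = Mul(-2773, Rational(-1, 3880)) = Rational(2773, 3880)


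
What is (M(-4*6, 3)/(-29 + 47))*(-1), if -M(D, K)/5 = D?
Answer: -20/3 ≈ -6.6667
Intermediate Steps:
M(D, K) = -5*D
(M(-4*6, 3)/(-29 + 47))*(-1) = ((-(-20)*6)/(-29 + 47))*(-1) = ((-5*(-24))/18)*(-1) = ((1/18)*120)*(-1) = (20/3)*(-1) = -20/3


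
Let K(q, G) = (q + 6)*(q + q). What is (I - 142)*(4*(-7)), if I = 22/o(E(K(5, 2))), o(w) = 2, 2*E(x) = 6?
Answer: 3668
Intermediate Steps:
K(q, G) = 2*q*(6 + q) (K(q, G) = (6 + q)*(2*q) = 2*q*(6 + q))
E(x) = 3 (E(x) = (½)*6 = 3)
I = 11 (I = 22/2 = 22*(½) = 11)
(I - 142)*(4*(-7)) = (11 - 142)*(4*(-7)) = -131*(-28) = 3668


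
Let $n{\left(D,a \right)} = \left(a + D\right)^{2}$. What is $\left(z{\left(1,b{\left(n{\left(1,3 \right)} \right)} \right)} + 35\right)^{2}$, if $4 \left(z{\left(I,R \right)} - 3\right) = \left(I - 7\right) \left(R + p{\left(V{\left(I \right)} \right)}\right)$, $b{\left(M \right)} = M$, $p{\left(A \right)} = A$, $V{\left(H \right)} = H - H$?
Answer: $196$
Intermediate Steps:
$V{\left(H \right)} = 0$
$n{\left(D,a \right)} = \left(D + a\right)^{2}$
$z{\left(I,R \right)} = 3 + \frac{R \left(-7 + I\right)}{4}$ ($z{\left(I,R \right)} = 3 + \frac{\left(I - 7\right) \left(R + 0\right)}{4} = 3 + \frac{\left(-7 + I\right) R}{4} = 3 + \frac{R \left(-7 + I\right)}{4}$)
$\left(z{\left(1,b{\left(n{\left(1,3 \right)} \right)} \right)} + 35\right)^{2} = \left(\left(3 - \frac{7 \left(1 + 3\right)^{2}}{4} + \frac{1}{4} \cdot 1 \left(1 + 3\right)^{2}\right) + 35\right)^{2} = \left(\left(3 - \frac{7 \cdot 4^{2}}{4} + \frac{1}{4} \cdot 1 \cdot 4^{2}\right) + 35\right)^{2} = \left(\left(3 - 28 + \frac{1}{4} \cdot 1 \cdot 16\right) + 35\right)^{2} = \left(\left(3 - 28 + 4\right) + 35\right)^{2} = \left(-21 + 35\right)^{2} = 14^{2} = 196$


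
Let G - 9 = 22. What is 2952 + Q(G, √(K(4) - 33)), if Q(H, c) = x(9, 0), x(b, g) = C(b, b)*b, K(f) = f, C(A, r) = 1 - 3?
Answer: 2934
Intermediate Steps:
C(A, r) = -2
G = 31 (G = 9 + 22 = 31)
x(b, g) = -2*b
Q(H, c) = -18 (Q(H, c) = -2*9 = -18)
2952 + Q(G, √(K(4) - 33)) = 2952 - 18 = 2934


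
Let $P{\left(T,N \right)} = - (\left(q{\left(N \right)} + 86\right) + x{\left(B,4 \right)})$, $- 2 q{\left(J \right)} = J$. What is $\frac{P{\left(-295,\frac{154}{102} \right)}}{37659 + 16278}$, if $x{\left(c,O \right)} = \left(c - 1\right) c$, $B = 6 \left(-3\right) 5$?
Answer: $- \frac{844075}{5501574} \approx -0.15342$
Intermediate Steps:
$q{\left(J \right)} = - \frac{J}{2}$
$B = -90$ ($B = \left(-18\right) 5 = -90$)
$x{\left(c,O \right)} = c \left(-1 + c\right)$ ($x{\left(c,O \right)} = \left(-1 + c\right) c = c \left(-1 + c\right)$)
$P{\left(T,N \right)} = -8276 + \frac{N}{2}$ ($P{\left(T,N \right)} = - (\left(- \frac{N}{2} + 86\right) - 90 \left(-1 - 90\right)) = - (\left(86 - \frac{N}{2}\right) - -8190) = - (\left(86 - \frac{N}{2}\right) + 8190) = - (8276 - \frac{N}{2}) = -8276 + \frac{N}{2}$)
$\frac{P{\left(-295,\frac{154}{102} \right)}}{37659 + 16278} = \frac{-8276 + \frac{154 \cdot \frac{1}{102}}{2}}{37659 + 16278} = \frac{-8276 + \frac{154 \cdot \frac{1}{102}}{2}}{53937} = \left(-8276 + \frac{1}{2} \cdot \frac{77}{51}\right) \frac{1}{53937} = \left(-8276 + \frac{77}{102}\right) \frac{1}{53937} = \left(- \frac{844075}{102}\right) \frac{1}{53937} = - \frac{844075}{5501574}$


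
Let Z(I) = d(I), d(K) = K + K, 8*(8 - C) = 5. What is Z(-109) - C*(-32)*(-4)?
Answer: -1162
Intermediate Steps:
C = 59/8 (C = 8 - ⅛*5 = 8 - 5/8 = 59/8 ≈ 7.3750)
d(K) = 2*K
Z(I) = 2*I
Z(-109) - C*(-32)*(-4) = 2*(-109) - (59/8)*(-32)*(-4) = -218 - (-236)*(-4) = -218 - 1*944 = -218 - 944 = -1162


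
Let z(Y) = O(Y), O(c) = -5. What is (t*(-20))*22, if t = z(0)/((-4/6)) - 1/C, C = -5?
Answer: -3388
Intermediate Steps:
z(Y) = -5
t = 77/10 (t = -5/((-4/6)) - 1/(-5) = -5/((-4*⅙)) - 1*(-⅕) = -5/(-⅔) + ⅕ = -5*(-3/2) + ⅕ = 15/2 + ⅕ = 77/10 ≈ 7.7000)
(t*(-20))*22 = ((77/10)*(-20))*22 = -154*22 = -3388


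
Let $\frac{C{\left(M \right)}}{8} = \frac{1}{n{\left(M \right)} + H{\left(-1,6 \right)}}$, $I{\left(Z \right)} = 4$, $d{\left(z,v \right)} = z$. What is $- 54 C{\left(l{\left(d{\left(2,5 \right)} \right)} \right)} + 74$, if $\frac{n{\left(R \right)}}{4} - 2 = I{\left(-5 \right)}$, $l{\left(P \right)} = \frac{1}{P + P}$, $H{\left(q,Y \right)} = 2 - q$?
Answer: $58$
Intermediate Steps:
$l{\left(P \right)} = \frac{1}{2 P}$
$n{\left(R \right)} = 24$ ($n{\left(R \right)} = 8 + 4 \cdot 4 = 8 + 16 = 24$)
$C{\left(M \right)} = \frac{8}{27}$ ($C{\left(M \right)} = \frac{8}{24 + \left(2 - -1\right)} = \frac{8}{24 + \left(2 + 1\right)} = \frac{8}{24 + 3} = \frac{8}{27}$)
$- 54 C{\left(l{\left(d{\left(2,5 \right)} \right)} \right)} + 74 = \left(-54\right) \frac{8}{27} + 74 = -16 + 74 = 58$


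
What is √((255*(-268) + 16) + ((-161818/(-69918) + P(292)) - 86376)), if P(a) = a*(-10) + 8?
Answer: I*√192619790008041/34959 ≈ 397.0*I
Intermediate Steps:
P(a) = 8 - 10*a (P(a) = -10*a + 8 = 8 - 10*a)
√((255*(-268) + 16) + ((-161818/(-69918) + P(292)) - 86376)) = √((255*(-268) + 16) + ((-161818/(-69918) + (8 - 10*292)) - 86376)) = √((-68340 + 16) + ((-161818*(-1/69918) + (8 - 2920)) - 86376)) = √(-68324 + ((80909/34959 - 2912) - 86376)) = √(-68324 + (-101719699/34959 - 86376)) = √(-68324 - 3121338283/34959) = √(-5509876999/34959) = I*√192619790008041/34959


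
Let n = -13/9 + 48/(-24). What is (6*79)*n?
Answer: -4898/3 ≈ -1632.7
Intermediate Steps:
n = -31/9 (n = -13*1/9 + 48*(-1/24) = -13/9 - 2 = -31/9 ≈ -3.4444)
(6*79)*n = (6*79)*(-31/9) = 474*(-31/9) = -4898/3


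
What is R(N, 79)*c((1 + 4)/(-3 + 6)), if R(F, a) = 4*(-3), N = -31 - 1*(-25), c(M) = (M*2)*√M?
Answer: -40*√15/3 ≈ -51.640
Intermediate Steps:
c(M) = 2*M^(3/2) (c(M) = (2*M)*√M = 2*M^(3/2))
N = -6 (N = -31 + 25 = -6)
R(F, a) = -12
R(N, 79)*c((1 + 4)/(-3 + 6)) = -24*((1 + 4)/(-3 + 6))^(3/2) = -24*(5/3)^(3/2) = -24*5*√15/9 = -40*√15/3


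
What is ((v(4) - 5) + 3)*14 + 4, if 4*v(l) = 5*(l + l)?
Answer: 116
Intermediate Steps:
v(l) = 5*l/2 (v(l) = (5*(l + l))/4 = (5*(2*l))/4 = (10*l)/4 = 5*l/2)
((v(4) - 5) + 3)*14 + 4 = (((5/2)*4 - 5) + 3)*14 + 4 = ((10 - 5) + 3)*14 + 4 = (5 + 3)*14 + 4 = 8*14 + 4 = 112 + 4 = 116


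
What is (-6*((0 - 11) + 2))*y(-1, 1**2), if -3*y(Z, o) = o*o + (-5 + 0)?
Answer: 72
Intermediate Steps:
y(Z, o) = 5/3 - o**2/3 (y(Z, o) = -(o*o + (-5 + 0))/3 = -(o**2 - 5)/3 = -(-5 + o**2)/3 = 5/3 - o**2/3)
(-6*((0 - 11) + 2))*y(-1, 1**2) = (-6*((0 - 11) + 2))*(5/3 - (1**2)**2/3) = (-6*(-11 + 2))*(5/3 - 1/3*1**2) = (-6*(-9))*(5/3 - 1/3*1) = 54*(5/3 - 1/3) = 54*(4/3) = 72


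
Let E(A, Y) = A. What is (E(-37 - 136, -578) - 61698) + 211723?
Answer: 149852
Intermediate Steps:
(E(-37 - 136, -578) - 61698) + 211723 = ((-37 - 136) - 61698) + 211723 = (-173 - 61698) + 211723 = -61871 + 211723 = 149852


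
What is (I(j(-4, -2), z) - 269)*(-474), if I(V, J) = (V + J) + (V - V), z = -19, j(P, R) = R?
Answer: 137460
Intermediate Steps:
I(V, J) = J + V (I(V, J) = (J + V) + 0 = J + V)
(I(j(-4, -2), z) - 269)*(-474) = ((-19 - 2) - 269)*(-474) = (-21 - 269)*(-474) = -290*(-474) = 137460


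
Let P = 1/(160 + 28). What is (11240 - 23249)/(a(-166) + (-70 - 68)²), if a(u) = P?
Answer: -2257692/3580273 ≈ -0.63059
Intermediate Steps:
P = 1/188 ≈ 0.0053191
a(u) = 1/188
(11240 - 23249)/(a(-166) + (-70 - 68)²) = (11240 - 23249)/(1/188 + (-70 - 68)²) = -12009/(1/188 + (-138)²) = -12009/(1/188 + 19044) = -12009/3580273/188 = -12009*188/3580273 = -2257692/3580273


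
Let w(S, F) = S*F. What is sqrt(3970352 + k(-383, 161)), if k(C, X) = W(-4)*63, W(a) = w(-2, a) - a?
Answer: 2*sqrt(992777) ≈ 1992.8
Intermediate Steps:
w(S, F) = F*S
W(a) = -3*a (W(a) = a*(-2) - a = -2*a - a = -3*a)
k(C, X) = 756 (k(C, X) = -3*(-4)*63 = 12*63 = 756)
sqrt(3970352 + k(-383, 161)) = sqrt(3970352 + 756) = sqrt(3971108) = 2*sqrt(992777)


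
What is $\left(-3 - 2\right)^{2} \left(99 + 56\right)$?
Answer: $3875$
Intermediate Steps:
$\left(-3 - 2\right)^{2} \left(99 + 56\right) = \left(-5\right)^{2} \cdot 155 = 25 \cdot 155 = 3875$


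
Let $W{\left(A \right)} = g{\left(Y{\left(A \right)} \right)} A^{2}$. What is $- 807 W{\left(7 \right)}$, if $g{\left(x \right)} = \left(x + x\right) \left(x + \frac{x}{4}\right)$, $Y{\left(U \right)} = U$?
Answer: $- \frac{9688035}{2} \approx -4.844 \cdot 10^{6}$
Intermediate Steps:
$g{\left(x \right)} = \frac{5 x^{2}}{2}$ ($g{\left(x \right)} = 2 x \left(x + x \frac{1}{4}\right) = 2 x \left(x + \frac{x}{4}\right) = 2 x \frac{5 x}{4} = \frac{5 x^{2}}{2}$)
$W{\left(A \right)} = \frac{5 A^{4}}{2}$ ($W{\left(A \right)} = \frac{5 A^{2}}{2} A^{2} = \frac{5 A^{4}}{2}$)
$- 807 W{\left(7 \right)} = - 807 \frac{5 \cdot 7^{4}}{2} = - 807 \cdot \frac{5}{2} \cdot 2401 = \left(-807\right) \frac{12005}{2} = - \frac{9688035}{2}$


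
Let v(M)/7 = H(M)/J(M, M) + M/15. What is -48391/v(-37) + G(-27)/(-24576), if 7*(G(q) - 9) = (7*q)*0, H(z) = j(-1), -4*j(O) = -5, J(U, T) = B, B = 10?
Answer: 6795754677/2301952 ≈ 2952.2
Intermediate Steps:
J(U, T) = 10
j(O) = 5/4 (j(O) = -¼*(-5) = 5/4)
H(z) = 5/4
v(M) = 7/8 + 7*M/15 (v(M) = 7*((5/4)/10 + M/15) = 7*((5/4)*(⅒) + M*(1/15)) = 7*(⅛ + M/15) = 7/8 + 7*M/15)
G(q) = 9 (G(q) = 9 + ((7*q)*0)/7 = 9 + (⅐)*0 = 9 + 0 = 9)
-48391/v(-37) + G(-27)/(-24576) = -48391/(7/8 + (7/15)*(-37)) + 9/(-24576) = -48391/(7/8 - 259/15) + 9*(-1/24576) = -48391/(-1967/120) - 3/8192 = -48391*(-120/1967) - 3/8192 = 829560/281 - 3/8192 = 6795754677/2301952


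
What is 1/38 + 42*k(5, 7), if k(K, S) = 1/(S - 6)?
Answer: 1597/38 ≈ 42.026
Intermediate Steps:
k(K, S) = 1/(-6 + S)
1/38 + 42*k(5, 7) = 1/38 + 42/(-6 + 7) = 1/38 + 42/1 = 1/38 + 42*1 = 1/38 + 42 = 1597/38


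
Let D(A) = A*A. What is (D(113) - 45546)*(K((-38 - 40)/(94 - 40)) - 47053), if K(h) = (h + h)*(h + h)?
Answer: 124900593409/81 ≈ 1.5420e+9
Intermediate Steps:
D(A) = A²
K(h) = 4*h² (K(h) = (2*h)*(2*h) = 4*h²)
(D(113) - 45546)*(K((-38 - 40)/(94 - 40)) - 47053) = (113² - 45546)*(4*((-38 - 40)/(94 - 40))² - 47053) = (12769 - 45546)*(4*(-78/54)² - 47053) = -32777*(4*(-78*1/54)² - 47053) = -32777*(4*(-13/9)² - 47053) = -32777*(4*(169/81) - 47053) = -32777*(676/81 - 47053) = -32777*(-3810617/81) = 124900593409/81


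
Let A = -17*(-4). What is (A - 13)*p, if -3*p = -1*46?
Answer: 2530/3 ≈ 843.33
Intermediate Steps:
A = 68
p = 46/3 (p = -(-1)*46/3 = -1/3*(-46) = 46/3 ≈ 15.333)
(A - 13)*p = (68 - 13)*(46/3) = 55*(46/3) = 2530/3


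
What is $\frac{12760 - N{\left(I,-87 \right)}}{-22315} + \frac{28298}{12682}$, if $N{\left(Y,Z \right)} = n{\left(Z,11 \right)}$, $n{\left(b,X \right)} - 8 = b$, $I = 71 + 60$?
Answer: $\frac{234322836}{141499415} \approx 1.656$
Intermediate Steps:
$I = 131$
$n{\left(b,X \right)} = 8 + b$
$N{\left(Y,Z \right)} = 8 + Z$
$\frac{12760 - N{\left(I,-87 \right)}}{-22315} + \frac{28298}{12682} = \frac{12760 - \left(8 - 87\right)}{-22315} + \frac{28298}{12682} = \left(12760 - -79\right) \left(- \frac{1}{22315}\right) + 28298 \cdot \frac{1}{12682} = \left(12760 + 79\right) \left(- \frac{1}{22315}\right) + \frac{14149}{6341} = 12839 \left(- \frac{1}{22315}\right) + \frac{14149}{6341} = - \frac{12839}{22315} + \frac{14149}{6341} = \frac{234322836}{141499415}$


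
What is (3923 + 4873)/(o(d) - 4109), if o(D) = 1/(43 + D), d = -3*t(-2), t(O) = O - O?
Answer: -189114/88343 ≈ -2.1407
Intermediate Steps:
t(O) = 0
d = 0 (d = -3*0 = 0)
(3923 + 4873)/(o(d) - 4109) = (3923 + 4873)/(1/(43 + 0) - 4109) = 8796/(1/43 - 4109) = 8796/(-176686/43) = 8796*(-43/176686) = -189114/88343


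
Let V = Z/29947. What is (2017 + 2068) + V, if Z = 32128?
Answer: 122365623/29947 ≈ 4086.1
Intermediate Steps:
V = 32128/29947 ≈ 1.0728
(2017 + 2068) + V = (2017 + 2068) + 32128/29947 = 4085 + 32128/29947 = 122365623/29947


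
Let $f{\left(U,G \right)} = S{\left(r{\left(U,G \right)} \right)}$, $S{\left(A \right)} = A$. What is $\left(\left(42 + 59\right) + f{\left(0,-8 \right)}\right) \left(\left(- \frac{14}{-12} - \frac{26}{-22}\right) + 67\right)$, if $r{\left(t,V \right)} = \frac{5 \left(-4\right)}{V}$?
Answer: $\frac{315813}{44} \approx 7177.6$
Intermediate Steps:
$r{\left(t,V \right)} = - \frac{20}{V}$
$f{\left(U,G \right)} = - \frac{20}{G}$
$\left(\left(42 + 59\right) + f{\left(0,-8 \right)}\right) \left(\left(- \frac{14}{-12} - \frac{26}{-22}\right) + 67\right) = \left(\left(42 + 59\right) - \frac{20}{-8}\right) \left(\left(- \frac{14}{-12} - \frac{26}{-22}\right) + 67\right) = \left(101 - - \frac{5}{2}\right) \left(\left(\left(-14\right) \left(- \frac{1}{12}\right) - - \frac{13}{11}\right) + 67\right) = \left(101 + \frac{5}{2}\right) \left(\left(\frac{7}{6} + \frac{13}{11}\right) + 67\right) = \frac{207 \left(\frac{155}{66} + 67\right)}{2} = \frac{207}{2} \cdot \frac{4577}{66} = \frac{315813}{44}$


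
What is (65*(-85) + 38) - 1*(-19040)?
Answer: 13553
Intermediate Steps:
(65*(-85) + 38) - 1*(-19040) = (-5525 + 38) + 19040 = -5487 + 19040 = 13553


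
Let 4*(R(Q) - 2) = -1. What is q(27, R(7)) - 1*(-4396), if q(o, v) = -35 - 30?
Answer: 4331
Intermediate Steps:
R(Q) = 7/4 (R(Q) = 2 + (1/4)*(-1) = 2 - 1/4 = 7/4)
q(o, v) = -65
q(27, R(7)) - 1*(-4396) = -65 - 1*(-4396) = -65 + 4396 = 4331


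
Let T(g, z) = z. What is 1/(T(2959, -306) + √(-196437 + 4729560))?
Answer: 102/1479829 + √4533123/4439487 ≈ 0.00054851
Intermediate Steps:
1/(T(2959, -306) + √(-196437 + 4729560)) = 1/(-306 + √(-196437 + 4729560)) = 1/(-306 + √4533123)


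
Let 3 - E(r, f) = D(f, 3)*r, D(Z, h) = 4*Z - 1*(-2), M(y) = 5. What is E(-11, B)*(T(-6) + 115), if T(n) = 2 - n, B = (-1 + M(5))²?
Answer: 89667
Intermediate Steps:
B = 16 (B = (-1 + 5)² = 4² = 16)
D(Z, h) = 2 + 4*Z (D(Z, h) = 4*Z + 2 = 2 + 4*Z)
E(r, f) = 3 - r*(2 + 4*f) (E(r, f) = 3 - (2 + 4*f)*r = 3 - r*(2 + 4*f))
E(-11, B)*(T(-6) + 115) = (3 - 2*(-11)*(1 + 2*16))*((2 - 1*(-6)) + 115) = (3 - 2*(-11)*(1 + 32))*((2 + 6) + 115) = (3 - 2*(-11)*33)*(8 + 115) = (3 + 726)*123 = 729*123 = 89667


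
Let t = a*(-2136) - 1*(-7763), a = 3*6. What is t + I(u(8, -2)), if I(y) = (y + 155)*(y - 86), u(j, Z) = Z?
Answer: -44149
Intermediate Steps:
a = 18
I(y) = (-86 + y)*(155 + y) (I(y) = (155 + y)*(-86 + y) = (-86 + y)*(155 + y))
t = -30685 (t = 18*(-2136) - 1*(-7763) = -38448 + 7763 = -30685)
t + I(u(8, -2)) = -30685 + (-13330 + (-2)² + 69*(-2)) = -30685 + (-13330 + 4 - 138) = -30685 - 13464 = -44149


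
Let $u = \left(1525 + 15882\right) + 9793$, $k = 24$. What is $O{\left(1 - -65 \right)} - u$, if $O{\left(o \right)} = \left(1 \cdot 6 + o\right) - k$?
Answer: $-27152$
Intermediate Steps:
$u = 27200$ ($u = 17407 + 9793 = 27200$)
$O{\left(o \right)} = -18 + o$ ($O{\left(o \right)} = \left(1 \cdot 6 + o\right) - 24 = \left(6 + o\right) - 24 = -18 + o$)
$O{\left(1 - -65 \right)} - u = \left(-18 + \left(1 - -65\right)\right) - 27200 = \left(-18 + \left(1 + 65\right)\right) - 27200 = \left(-18 + 66\right) - 27200 = 48 - 27200 = -27152$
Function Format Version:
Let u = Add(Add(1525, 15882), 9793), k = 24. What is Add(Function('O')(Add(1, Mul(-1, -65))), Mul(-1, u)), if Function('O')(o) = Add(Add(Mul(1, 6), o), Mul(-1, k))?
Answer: -27152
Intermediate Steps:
u = 27200 (u = Add(17407, 9793) = 27200)
Function('O')(o) = Add(-18, o) (Function('O')(o) = Add(Add(Mul(1, 6), o), Mul(-1, 24)) = Add(Add(6, o), -24) = Add(-18, o))
Add(Function('O')(Add(1, Mul(-1, -65))), Mul(-1, u)) = Add(Add(-18, Add(1, Mul(-1, -65))), Mul(-1, 27200)) = Add(Add(-18, Add(1, 65)), -27200) = Add(Add(-18, 66), -27200) = Add(48, -27200) = -27152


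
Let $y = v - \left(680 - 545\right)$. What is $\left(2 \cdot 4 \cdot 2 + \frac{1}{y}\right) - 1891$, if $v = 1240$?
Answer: $- \frac{2071874}{1105} \approx -1875.0$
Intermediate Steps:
$y = 1105$ ($y = 1240 - \left(680 - 545\right) = 1240 - 135 = 1105$)
$\left(2 \cdot 4 \cdot 2 + \frac{1}{y}\right) - 1891 = \left(2 \cdot 4 \cdot 2 + \frac{1}{1105}\right) - 1891 = \left(8 \cdot 2 + \frac{1}{1105}\right) - 1891 = \left(16 + \frac{1}{1105}\right) - 1891 = \frac{17681}{1105} - 1891 = - \frac{2071874}{1105}$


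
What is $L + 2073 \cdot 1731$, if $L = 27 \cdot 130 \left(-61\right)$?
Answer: $3374253$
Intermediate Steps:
$L = -214110$ ($L = 3510 \left(-61\right) = -214110$)
$L + 2073 \cdot 1731 = -214110 + 2073 \cdot 1731 = -214110 + 3588363 = 3374253$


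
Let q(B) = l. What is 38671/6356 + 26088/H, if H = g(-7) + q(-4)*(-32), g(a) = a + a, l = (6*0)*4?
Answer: -11805281/6356 ≈ -1857.3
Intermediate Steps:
l = 0 (l = 0*4 = 0)
q(B) = 0
g(a) = 2*a
H = -14 (H = 2*(-7) + 0*(-32) = -14 + 0 = -14)
38671/6356 + 26088/H = 38671/6356 + 26088/(-14) = 38671*(1/6356) + 26088*(-1/14) = 38671/6356 - 13044/7 = -11805281/6356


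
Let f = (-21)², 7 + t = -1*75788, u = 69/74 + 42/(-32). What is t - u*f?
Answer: -44771415/592 ≈ -75627.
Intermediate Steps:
u = -225/592 (u = 69*(1/74) + 42*(-1/32) = 69/74 - 21/16 = -225/592 ≈ -0.38007)
t = -75795 (t = -7 - 1*75788 = -7 - 75788 = -75795)
f = 441
t - u*f = -75795 - (-225)*441/592 = -75795 - 1*(-99225/592) = -75795 + 99225/592 = -44771415/592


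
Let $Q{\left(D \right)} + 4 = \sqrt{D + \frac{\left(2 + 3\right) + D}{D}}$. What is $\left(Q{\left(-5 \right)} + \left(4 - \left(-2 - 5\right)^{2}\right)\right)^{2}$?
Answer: $\left(49 - i \sqrt{5}\right)^{2} \approx 2396.0 - 219.13 i$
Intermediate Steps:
$Q{\left(D \right)} = -4 + \sqrt{D + \frac{5 + D}{D}}$ ($Q{\left(D \right)} = -4 + \sqrt{D + \frac{\left(2 + 3\right) + D}{D}} = -4 + \sqrt{D + \frac{5 + D}{D}}$)
$\left(Q{\left(-5 \right)} + \left(4 - \left(-2 - 5\right)^{2}\right)\right)^{2} = \left(\left(-4 + \sqrt{1 - 5 + \frac{5}{-5}}\right) + \left(4 - \left(-2 - 5\right)^{2}\right)\right)^{2} = \left(\left(-4 + \sqrt{1 - 5 + 5 \left(- \frac{1}{5}\right)}\right) + \left(4 - \left(-7\right)^{2}\right)\right)^{2} = \left(\left(-4 + \sqrt{1 - 5 - 1}\right) + \left(4 - 49\right)\right)^{2} = \left(\left(-4 + \sqrt{-5}\right) + \left(4 - 49\right)\right)^{2} = \left(\left(-4 + i \sqrt{5}\right) - 45\right)^{2} = \left(-49 + i \sqrt{5}\right)^{2}$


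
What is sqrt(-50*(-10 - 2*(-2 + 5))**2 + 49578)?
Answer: sqrt(36778) ≈ 191.78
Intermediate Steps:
sqrt(-50*(-10 - 2*(-2 + 5))**2 + 49578) = sqrt(-50*(-10 - 2*3)**2 + 49578) = sqrt(-50*(-10 - 6)**2 + 49578) = sqrt(-50*(-16)**2 + 49578) = sqrt(-50*256 + 49578) = sqrt(-12800 + 49578) = sqrt(36778)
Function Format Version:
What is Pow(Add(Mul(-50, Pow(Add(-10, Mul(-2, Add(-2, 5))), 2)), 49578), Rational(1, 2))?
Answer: Pow(36778, Rational(1, 2)) ≈ 191.78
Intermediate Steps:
Pow(Add(Mul(-50, Pow(Add(-10, Mul(-2, Add(-2, 5))), 2)), 49578), Rational(1, 2)) = Pow(Add(Mul(-50, Pow(Add(-10, Mul(-2, 3)), 2)), 49578), Rational(1, 2)) = Pow(Add(Mul(-50, Pow(Add(-10, -6), 2)), 49578), Rational(1, 2)) = Pow(Add(Mul(-50, Pow(-16, 2)), 49578), Rational(1, 2)) = Pow(Add(Mul(-50, 256), 49578), Rational(1, 2)) = Pow(Add(-12800, 49578), Rational(1, 2)) = Pow(36778, Rational(1, 2))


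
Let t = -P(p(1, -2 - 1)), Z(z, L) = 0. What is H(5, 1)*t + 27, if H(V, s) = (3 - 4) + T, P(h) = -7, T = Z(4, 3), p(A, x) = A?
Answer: 20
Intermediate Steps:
T = 0
t = 7 (t = -1*(-7) = 7)
H(V, s) = -1 (H(V, s) = (3 - 4) + 0 = -1 + 0 = -1)
H(5, 1)*t + 27 = -1*7 + 27 = -7 + 27 = 20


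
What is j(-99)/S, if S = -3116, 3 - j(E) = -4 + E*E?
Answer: 4897/1558 ≈ 3.1431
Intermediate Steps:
j(E) = 7 - E² (j(E) = 3 - (-4 + E*E) = 3 - (-4 + E²) = 3 + (4 - E²) = 7 - E²)
j(-99)/S = (7 - 1*(-99)²)/(-3116) = (7 - 1*9801)*(-1/3116) = (7 - 9801)*(-1/3116) = -9794*(-1/3116) = 4897/1558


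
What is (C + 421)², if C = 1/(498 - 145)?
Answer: 22086120996/124609 ≈ 1.7724e+5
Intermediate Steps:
C = 1/353 ≈ 0.0028329
(C + 421)² = (1/353 + 421)² = (148614/353)² = 22086120996/124609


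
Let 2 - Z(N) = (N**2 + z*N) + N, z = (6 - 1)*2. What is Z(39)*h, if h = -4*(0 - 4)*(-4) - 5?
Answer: 134412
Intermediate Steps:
z = 10 (z = 5*2 = 10)
h = -69 (h = -4*(-4)*(-4) - 5 = 16*(-4) - 5 = -64 - 5 = -69)
Z(N) = 2 - N**2 - 11*N (Z(N) = 2 - ((N**2 + 10*N) + N) = 2 - (N**2 + 11*N) = 2 + (-N**2 - 11*N) = 2 - N**2 - 11*N)
Z(39)*h = (2 - 1*39**2 - 11*39)*(-69) = (2 - 1*1521 - 429)*(-69) = (2 - 1521 - 429)*(-69) = -1948*(-69) = 134412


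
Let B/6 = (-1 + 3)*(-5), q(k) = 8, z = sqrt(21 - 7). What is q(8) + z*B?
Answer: 8 - 60*sqrt(14) ≈ -216.50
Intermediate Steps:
z = sqrt(14) ≈ 3.7417
B = -60 (B = 6*((-1 + 3)*(-5)) = 6*(2*(-5)) = 6*(-10) = -60)
q(8) + z*B = 8 + sqrt(14)*(-60) = 8 - 60*sqrt(14)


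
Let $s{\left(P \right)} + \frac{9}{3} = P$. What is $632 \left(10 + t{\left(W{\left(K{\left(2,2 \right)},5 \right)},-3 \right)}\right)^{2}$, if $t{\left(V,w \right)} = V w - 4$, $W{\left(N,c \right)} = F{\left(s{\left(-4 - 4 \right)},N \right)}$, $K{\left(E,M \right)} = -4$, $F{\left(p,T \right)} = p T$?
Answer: $10033632$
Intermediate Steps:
$s{\left(P \right)} = -3 + P$
$F{\left(p,T \right)} = T p$
$W{\left(N,c \right)} = - 11 N$ ($W{\left(N,c \right)} = N \left(-3 - 8\right) = N \left(-11\right) = - 11 N$)
$t{\left(V,w \right)} = -4 + V w$
$632 \left(10 + t{\left(W{\left(K{\left(2,2 \right)},5 \right)},-3 \right)}\right)^{2} = 632 \left(10 + \left(-4 + \left(-11\right) \left(-4\right) \left(-3\right)\right)\right)^{2} = 632 \left(10 + \left(-4 + 44 \left(-3\right)\right)\right)^{2} = 632 \left(10 - 136\right)^{2} = 632 \left(-126\right)^{2} = 632 \cdot 15876 = 10033632$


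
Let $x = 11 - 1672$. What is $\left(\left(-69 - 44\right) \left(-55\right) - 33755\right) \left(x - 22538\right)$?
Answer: $666440460$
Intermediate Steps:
$x = -1661$ ($x = 11 - 1672 = -1661$)
$\left(\left(-69 - 44\right) \left(-55\right) - 33755\right) \left(x - 22538\right) = \left(\left(-69 - 44\right) \left(-55\right) - 33755\right) \left(-1661 - 22538\right) = \left(\left(-113\right) \left(-55\right) - 33755\right) \left(-24199\right) = \left(6215 - 33755\right) \left(-24199\right) = \left(-27540\right) \left(-24199\right) = 666440460$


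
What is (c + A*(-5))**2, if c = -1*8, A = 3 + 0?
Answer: 529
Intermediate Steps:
A = 3
c = -8
(c + A*(-5))**2 = (-8 + 3*(-5))**2 = (-8 - 15)**2 = (-23)**2 = 529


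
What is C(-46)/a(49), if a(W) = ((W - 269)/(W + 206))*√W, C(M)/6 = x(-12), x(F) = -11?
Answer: 153/14 ≈ 10.929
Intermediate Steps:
C(M) = -66 (C(M) = 6*(-11) = -66)
a(W) = √W*(-269 + W)/(206 + W) (a(W) = ((-269 + W)/(206 + W))*√W = √W*(-269 + W)/(206 + W))
C(-46)/a(49) = -66*(206 + 49)/(7*(-269 + 49)) = -66/(7*(-220)/255) = -66/(7*(1/255)*(-220)) = -66/(-308/51) = -66*(-51/308) = 153/14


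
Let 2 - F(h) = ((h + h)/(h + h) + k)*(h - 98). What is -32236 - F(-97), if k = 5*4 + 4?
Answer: -37113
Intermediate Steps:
k = 24 (k = 20 + 4 = 24)
F(h) = 2452 - 25*h (F(h) = 2 - ((h + h)/(h + h) + 24)*(h - 98) = 2 - ((2*h)/((2*h)) + 24)*(-98 + h) = 2 - ((2*h)*(1/(2*h)) + 24)*(-98 + h) = 2 - (1 + 24)*(-98 + h) = 2 - 25*(-98 + h) = 2 - (-2450 + 25*h) = 2 + (2450 - 25*h) = 2452 - 25*h)
-32236 - F(-97) = -32236 - (2452 - 25*(-97)) = -32236 - (2452 + 2425) = -32236 - 1*4877 = -32236 - 4877 = -37113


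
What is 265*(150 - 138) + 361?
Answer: 3541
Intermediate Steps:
265*(150 - 138) + 361 = 265*12 + 361 = 3180 + 361 = 3541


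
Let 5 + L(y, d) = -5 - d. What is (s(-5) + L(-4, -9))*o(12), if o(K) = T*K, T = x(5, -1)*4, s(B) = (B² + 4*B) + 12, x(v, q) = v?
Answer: 3840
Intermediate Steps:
L(y, d) = -10 - d (L(y, d) = -5 + (-5 - d) = -10 - d)
s(B) = 12 + B² + 4*B
T = 20 (T = 5*4 = 20)
o(K) = 20*K
(s(-5) + L(-4, -9))*o(12) = ((12 + (-5)² + 4*(-5)) + (-10 - 1*(-9)))*(20*12) = ((12 + 25 - 20) + (-10 + 9))*240 = (17 - 1)*240 = 16*240 = 3840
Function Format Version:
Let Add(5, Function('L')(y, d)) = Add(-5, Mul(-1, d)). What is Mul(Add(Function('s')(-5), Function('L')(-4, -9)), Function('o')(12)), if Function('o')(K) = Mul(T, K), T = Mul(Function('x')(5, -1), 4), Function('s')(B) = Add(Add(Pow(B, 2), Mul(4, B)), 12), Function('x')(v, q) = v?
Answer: 3840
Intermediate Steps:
Function('L')(y, d) = Add(-10, Mul(-1, d)) (Function('L')(y, d) = Add(-5, Add(-5, Mul(-1, d))) = Add(-10, Mul(-1, d)))
Function('s')(B) = Add(12, Pow(B, 2), Mul(4, B))
T = 20 (T = Mul(5, 4) = 20)
Function('o')(K) = Mul(20, K)
Mul(Add(Function('s')(-5), Function('L')(-4, -9)), Function('o')(12)) = Mul(Add(Add(12, Pow(-5, 2), Mul(4, -5)), Add(-10, Mul(-1, -9))), Mul(20, 12)) = Mul(Add(Add(12, 25, -20), Add(-10, 9)), 240) = Mul(Add(17, -1), 240) = Mul(16, 240) = 3840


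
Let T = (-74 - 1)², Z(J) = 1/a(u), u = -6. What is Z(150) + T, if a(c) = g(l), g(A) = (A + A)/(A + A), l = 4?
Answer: 5626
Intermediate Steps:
g(A) = 1 (g(A) = (2*A)/((2*A)) = (2*A)*(1/(2*A)) = 1)
a(c) = 1
Z(J) = 1 (Z(J) = 1/1 = 1)
T = 5625 (T = (-75)² = 5625)
Z(150) + T = 1 + 5625 = 5626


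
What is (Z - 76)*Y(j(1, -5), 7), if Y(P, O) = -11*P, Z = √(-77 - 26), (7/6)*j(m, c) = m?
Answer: 5016/7 - 66*I*√103/7 ≈ 716.57 - 95.69*I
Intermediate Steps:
j(m, c) = 6*m/7
Z = I*√103 (Z = √(-103) = I*√103 ≈ 10.149*I)
(Z - 76)*Y(j(1, -5), 7) = (I*√103 - 76)*(-66/7) = (-76 + I*√103)*(-11*6/7) = (-76 + I*√103)*(-66/7) = 5016/7 - 66*I*√103/7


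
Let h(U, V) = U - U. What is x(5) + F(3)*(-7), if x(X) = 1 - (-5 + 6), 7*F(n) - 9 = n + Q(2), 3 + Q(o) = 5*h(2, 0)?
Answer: -9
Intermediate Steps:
h(U, V) = 0
Q(o) = -3 (Q(o) = -3 + 5*0 = -3 + 0 = -3)
F(n) = 6/7 + n/7 (F(n) = 9/7 + (n - 3)/7 = 9/7 + (-3 + n)/7 = 9/7 + (-3/7 + n/7) = 6/7 + n/7)
x(X) = 0 (x(X) = 1 - 1*1 = 1 - 1 = 0)
x(5) + F(3)*(-7) = 0 + (6/7 + (1/7)*3)*(-7) = 0 + (6/7 + 3/7)*(-7) = 0 + (9/7)*(-7) = 0 - 9 = -9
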